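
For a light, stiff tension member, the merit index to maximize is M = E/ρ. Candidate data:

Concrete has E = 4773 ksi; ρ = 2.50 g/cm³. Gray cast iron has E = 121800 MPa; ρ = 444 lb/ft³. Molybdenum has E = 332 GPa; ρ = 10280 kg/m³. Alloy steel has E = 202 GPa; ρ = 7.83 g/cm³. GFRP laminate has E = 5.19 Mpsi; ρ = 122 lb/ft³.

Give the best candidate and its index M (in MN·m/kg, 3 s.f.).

molybdenum, M = 32.3 MN·m/kg

After converting to SI:
  concrete: E = 32.91 GPa, ρ = 2500 kg/m³
  gray cast iron: E = 121.8 GPa, ρ = 7112 kg/m³
  molybdenum: E = 332.0 GPa, ρ = 10280 kg/m³
  alloy steel: E = 202.0 GPa, ρ = 7830 kg/m³
  GFRP laminate: E = 35.78 GPa, ρ = 1954 kg/m³
  molybdenum: M = 32.3 MN·m/kg
  alloy steel: M = 25.8 MN·m/kg
  GFRP laminate: M = 18.3 MN·m/kg
  gray cast iron: M = 17.1 MN·m/kg
  concrete: M = 13.2 MN·m/kg
Highest index: molybdenum.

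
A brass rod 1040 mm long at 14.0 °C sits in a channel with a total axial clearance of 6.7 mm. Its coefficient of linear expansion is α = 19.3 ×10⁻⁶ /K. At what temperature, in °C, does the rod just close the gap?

348 °C

α·L₀·ΔT = 6.7 mm ⇒ ΔT = 6.7 / (19.3×10⁻⁶ × 1040.0) = 333.8 K.
T = 14.0 + 333.8 = 347.8 °C.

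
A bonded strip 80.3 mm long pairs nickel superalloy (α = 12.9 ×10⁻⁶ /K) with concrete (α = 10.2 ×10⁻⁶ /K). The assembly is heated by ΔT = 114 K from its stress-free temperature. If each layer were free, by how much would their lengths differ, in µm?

Δα = |12.9 − 10.2|×10⁻⁶/K = 2.70×10⁻⁶/K.
ΔL_mismatch = Δα·L·ΔT = 2.70×10⁻⁶ × 80.3 mm × 114.0 K = 24.7 µm.

24.7 µm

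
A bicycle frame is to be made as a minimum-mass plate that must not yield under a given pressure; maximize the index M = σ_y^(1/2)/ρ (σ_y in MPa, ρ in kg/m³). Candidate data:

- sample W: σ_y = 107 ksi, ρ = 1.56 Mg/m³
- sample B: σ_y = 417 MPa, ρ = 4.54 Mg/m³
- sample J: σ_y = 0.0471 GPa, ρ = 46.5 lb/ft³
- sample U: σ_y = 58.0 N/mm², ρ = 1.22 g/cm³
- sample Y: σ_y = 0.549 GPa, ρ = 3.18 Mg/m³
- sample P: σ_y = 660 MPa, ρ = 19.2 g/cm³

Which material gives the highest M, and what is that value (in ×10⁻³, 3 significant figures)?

In SI units:
  sample W: σ_y = 737.7 MPa, ρ = 1560 kg/m³
  sample B: σ_y = 417.0 MPa, ρ = 4540 kg/m³
  sample J: σ_y = 47.10 MPa, ρ = 744.9 kg/m³
  sample U: σ_y = 58.00 MPa, ρ = 1220 kg/m³
  sample Y: σ_y = 549.0 MPa, ρ = 3180 kg/m³
  sample P: σ_y = 660.0 MPa, ρ = 19200 kg/m³
  sample W: M = 17.4×10⁻³
  sample J: M = 9.21×10⁻³
  sample Y: M = 7.37×10⁻³
  sample U: M = 6.24×10⁻³
  sample B: M = 4.50×10⁻³
  sample P: M = 1.34×10⁻³
The maximum is for sample W.

sample W, M = 17.4×10⁻³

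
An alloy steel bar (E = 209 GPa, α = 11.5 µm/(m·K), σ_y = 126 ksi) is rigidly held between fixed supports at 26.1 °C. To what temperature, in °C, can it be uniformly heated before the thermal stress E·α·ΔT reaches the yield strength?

388 °C

σ_y = 126 ksi = 868.7 MPa.
E·α·ΔT = 868.7 MPa ⇒ ΔT = 868.7 / (209.0×10³ × 11.5×10⁻⁶) = 361.4 K.
T = 26.1 + 361.4 = 387.5 °C.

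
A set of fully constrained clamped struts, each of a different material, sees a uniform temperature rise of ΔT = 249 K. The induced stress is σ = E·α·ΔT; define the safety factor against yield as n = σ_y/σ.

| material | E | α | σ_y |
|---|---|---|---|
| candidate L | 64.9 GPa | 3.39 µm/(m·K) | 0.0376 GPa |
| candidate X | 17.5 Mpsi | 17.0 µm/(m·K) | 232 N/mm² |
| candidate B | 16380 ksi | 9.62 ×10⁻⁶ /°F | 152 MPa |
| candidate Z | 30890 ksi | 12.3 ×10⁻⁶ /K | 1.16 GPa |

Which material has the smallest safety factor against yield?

Converting E to GPa, α to ×10⁻⁶/K, σ_y to MPa, then σ and n for each:
  candidate L: E = 64.90, α = 3.39, σ_y = 37.60 → σ = 54.8 MPa, n = 0.686
  candidate X: E = 120.7, α = 17.0, σ_y = 232.0 → σ = 511 MPa, n = 0.454
  candidate B: E = 112.9, α = 17.3, σ_y = 152.0 → σ = 487 MPa, n = 0.312
  candidate Z: E = 213.0, α = 12.3, σ_y = 1160 → σ = 652 MPa, n = 1.78
Smallest n: candidate B with n = 0.312.

candidate B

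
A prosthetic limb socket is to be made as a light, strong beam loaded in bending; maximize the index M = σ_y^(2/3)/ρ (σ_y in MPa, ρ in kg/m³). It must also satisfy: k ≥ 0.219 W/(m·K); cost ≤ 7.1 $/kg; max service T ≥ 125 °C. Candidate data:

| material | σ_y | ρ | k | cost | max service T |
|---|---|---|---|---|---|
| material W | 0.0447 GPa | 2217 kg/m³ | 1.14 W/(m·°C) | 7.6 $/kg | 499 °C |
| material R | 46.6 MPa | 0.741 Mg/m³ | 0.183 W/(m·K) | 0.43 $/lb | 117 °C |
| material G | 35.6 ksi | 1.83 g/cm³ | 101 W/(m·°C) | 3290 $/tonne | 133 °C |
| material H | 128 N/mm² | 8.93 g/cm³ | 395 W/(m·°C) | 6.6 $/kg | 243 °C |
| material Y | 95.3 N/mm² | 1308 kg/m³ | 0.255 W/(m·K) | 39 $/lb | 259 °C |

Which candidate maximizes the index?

material G

Screen on constraints: k ≥ 0.219 W/(m·K); cost ≤ 7.1 $/kg; max service T ≥ 125 °C. Survivors: material G, material H.
In SI units:
  material G: σ_y = 245.5 MPa, ρ = 1830 kg/m³
  material H: σ_y = 128.0 MPa, ρ = 8930 kg/m³
  material G: M = 21.4×10⁻³
  material H: M = 2.84×10⁻³
Highest index: material G.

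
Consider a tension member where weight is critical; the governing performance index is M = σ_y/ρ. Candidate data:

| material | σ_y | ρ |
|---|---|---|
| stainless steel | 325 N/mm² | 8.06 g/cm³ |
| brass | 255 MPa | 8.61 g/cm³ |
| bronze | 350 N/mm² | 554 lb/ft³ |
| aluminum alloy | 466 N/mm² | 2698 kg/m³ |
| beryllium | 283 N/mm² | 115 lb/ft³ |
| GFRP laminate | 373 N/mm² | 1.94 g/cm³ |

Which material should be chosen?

GFRP laminate

In SI units:
  stainless steel: σ_y = 325.0 MPa, ρ = 8060 kg/m³
  brass: σ_y = 255.0 MPa, ρ = 8610 kg/m³
  bronze: σ_y = 350.0 MPa, ρ = 8874 kg/m³
  aluminum alloy: σ_y = 466.0 MPa, ρ = 2698 kg/m³
  beryllium: σ_y = 283.0 MPa, ρ = 1842 kg/m³
  GFRP laminate: σ_y = 373.0 MPa, ρ = 1940 kg/m³
  GFRP laminate: M = 192 kN·m/kg
  aluminum alloy: M = 173 kN·m/kg
  beryllium: M = 154 kN·m/kg
  stainless steel: M = 40.3 kN·m/kg
  bronze: M = 39.4 kN·m/kg
  brass: M = 29.6 kN·m/kg
GFRP laminate has the largest M.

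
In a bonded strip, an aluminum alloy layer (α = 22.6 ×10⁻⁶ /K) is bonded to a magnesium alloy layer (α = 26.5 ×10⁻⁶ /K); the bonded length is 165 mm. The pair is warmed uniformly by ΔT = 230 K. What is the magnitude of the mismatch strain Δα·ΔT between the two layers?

Δα = |22.6 − 26.5|×10⁻⁶/K = 3.90×10⁻⁶/K.
Mismatch strain = Δα·ΔT = 3.90×10⁻⁶ × 230.0 = 8.97×10⁻⁴.

8.97×10⁻⁴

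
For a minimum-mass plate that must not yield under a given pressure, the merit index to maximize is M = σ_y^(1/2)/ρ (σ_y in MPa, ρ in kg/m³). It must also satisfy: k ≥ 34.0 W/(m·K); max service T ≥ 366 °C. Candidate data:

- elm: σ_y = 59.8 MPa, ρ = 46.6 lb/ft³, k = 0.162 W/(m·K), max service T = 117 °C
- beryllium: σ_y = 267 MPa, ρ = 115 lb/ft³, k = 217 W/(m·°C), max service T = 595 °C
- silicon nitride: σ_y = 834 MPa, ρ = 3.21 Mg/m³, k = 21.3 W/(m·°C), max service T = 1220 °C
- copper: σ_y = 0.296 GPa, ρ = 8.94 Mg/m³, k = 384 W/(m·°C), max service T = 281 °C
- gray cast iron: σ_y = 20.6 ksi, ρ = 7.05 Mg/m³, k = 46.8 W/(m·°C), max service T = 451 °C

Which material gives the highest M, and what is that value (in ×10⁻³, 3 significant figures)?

Screen on constraints: k ≥ 34.0 W/(m·K); max service T ≥ 366 °C. Survivors: beryllium, gray cast iron.
After converting to SI:
  beryllium: σ_y = 267.0 MPa, ρ = 1842 kg/m³
  gray cast iron: σ_y = 142.0 MPa, ρ = 7050 kg/m³
  beryllium: M = 8.87×10⁻³
  gray cast iron: M = 1.69×10⁻³
Highest index: beryllium.

beryllium, M = 8.87×10⁻³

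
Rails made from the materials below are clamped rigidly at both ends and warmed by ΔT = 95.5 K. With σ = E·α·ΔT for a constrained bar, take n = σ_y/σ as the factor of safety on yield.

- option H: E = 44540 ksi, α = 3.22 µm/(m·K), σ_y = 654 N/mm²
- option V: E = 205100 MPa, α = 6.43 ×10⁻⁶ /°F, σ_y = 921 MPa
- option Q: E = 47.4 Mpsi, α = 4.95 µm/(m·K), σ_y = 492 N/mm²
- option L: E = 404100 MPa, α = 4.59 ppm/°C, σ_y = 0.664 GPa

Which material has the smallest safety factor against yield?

option Q

In consistent units (E in GPa, α in ×10⁻⁶/K, σ_y in MPa):
  option H: E = 307.1, α = 3.22, σ_y = 654.0 → σ = 94.4 MPa, n = 6.93
  option V: E = 205.1, α = 11.6, σ_y = 921.0 → σ = 227 MPa, n = 4.06
  option Q: E = 326.8, α = 4.95, σ_y = 492.0 → σ = 154 MPa, n = 3.18
  option L: E = 404.1, α = 4.59, σ_y = 664.0 → σ = 177 MPa, n = 3.75
The minimum is option Q at n = 3.18.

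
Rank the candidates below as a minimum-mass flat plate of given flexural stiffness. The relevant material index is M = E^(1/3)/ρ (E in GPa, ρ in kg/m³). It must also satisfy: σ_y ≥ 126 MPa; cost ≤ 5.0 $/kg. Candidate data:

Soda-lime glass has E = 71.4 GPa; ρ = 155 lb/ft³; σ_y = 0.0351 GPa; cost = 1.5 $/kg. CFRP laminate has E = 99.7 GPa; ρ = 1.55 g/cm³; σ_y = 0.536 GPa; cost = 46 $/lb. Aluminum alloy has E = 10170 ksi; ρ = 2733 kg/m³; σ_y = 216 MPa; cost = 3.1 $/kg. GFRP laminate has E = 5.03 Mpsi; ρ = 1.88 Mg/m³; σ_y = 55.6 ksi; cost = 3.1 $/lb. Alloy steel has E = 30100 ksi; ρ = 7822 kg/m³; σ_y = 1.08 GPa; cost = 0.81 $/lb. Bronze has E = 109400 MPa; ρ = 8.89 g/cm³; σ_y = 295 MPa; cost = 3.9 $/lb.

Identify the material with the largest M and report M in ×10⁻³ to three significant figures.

Screen on constraints: σ_y ≥ 126 MPa; cost ≤ 5.0 $/kg. Survivors: aluminum alloy, alloy steel.
Normalizing units and computing the index:
  aluminum alloy: E = 70.12 GPa, ρ = 2733 kg/m³
  alloy steel: E = 207.5 GPa, ρ = 7822 kg/m³
  aluminum alloy: M = 1.51×10⁻³
  alloy steel: M = 0.757×10⁻³
The maximum is for aluminum alloy.

aluminum alloy, M = 1.51×10⁻³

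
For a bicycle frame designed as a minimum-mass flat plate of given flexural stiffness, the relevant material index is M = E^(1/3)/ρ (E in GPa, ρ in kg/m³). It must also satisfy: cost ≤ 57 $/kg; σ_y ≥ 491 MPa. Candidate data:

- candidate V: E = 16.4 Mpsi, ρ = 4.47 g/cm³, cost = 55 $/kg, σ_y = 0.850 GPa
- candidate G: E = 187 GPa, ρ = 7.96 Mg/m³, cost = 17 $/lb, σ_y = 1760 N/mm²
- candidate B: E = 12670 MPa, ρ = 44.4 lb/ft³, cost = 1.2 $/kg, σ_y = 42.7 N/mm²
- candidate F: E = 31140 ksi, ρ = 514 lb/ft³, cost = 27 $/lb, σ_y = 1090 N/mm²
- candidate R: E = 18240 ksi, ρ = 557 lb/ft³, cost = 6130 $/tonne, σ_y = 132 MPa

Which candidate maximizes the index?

candidate V

Screen on constraints: cost ≤ 57 $/kg; σ_y ≥ 491 MPa. Survivors: candidate V, candidate G.
Convert each candidate to consistent units, then evaluate M:
  candidate V: E = 113.1 GPa, ρ = 4470 kg/m³
  candidate G: E = 187.0 GPa, ρ = 7960 kg/m³
  candidate V: M = 1.08×10⁻³
  candidate G: M = 0.718×10⁻³
Candidate V has the largest M.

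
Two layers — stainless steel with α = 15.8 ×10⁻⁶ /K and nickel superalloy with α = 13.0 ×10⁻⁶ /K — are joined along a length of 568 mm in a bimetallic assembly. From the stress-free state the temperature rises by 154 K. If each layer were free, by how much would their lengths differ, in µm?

245 µm

Δα = |15.8 − 13.0|×10⁻⁶/K = 2.80×10⁻⁶/K.
ΔL_mismatch = Δα·L·ΔT = 2.80×10⁻⁶ × 568.0 mm × 154.0 K = 245 µm.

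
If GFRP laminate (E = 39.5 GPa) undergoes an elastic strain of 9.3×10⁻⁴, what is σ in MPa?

σ = E·ε = 39500 MPa × 9.3×10⁻⁴ = 36.7 MPa.

36.7 MPa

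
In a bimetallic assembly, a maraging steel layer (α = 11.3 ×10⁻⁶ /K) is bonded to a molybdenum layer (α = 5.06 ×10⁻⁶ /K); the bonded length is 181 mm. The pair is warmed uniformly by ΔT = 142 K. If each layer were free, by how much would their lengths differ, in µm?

160 µm

Δα = |11.3 − 5.06|×10⁻⁶/K = 6.24×10⁻⁶/K.
ΔL_mismatch = Δα·L·ΔT = 6.24×10⁻⁶ × 181.0 mm × 142.0 K = 160 µm.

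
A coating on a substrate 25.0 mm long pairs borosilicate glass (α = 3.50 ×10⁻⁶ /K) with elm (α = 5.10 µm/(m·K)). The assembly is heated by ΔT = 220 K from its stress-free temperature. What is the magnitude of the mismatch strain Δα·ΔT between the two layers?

Δα = |3.50 − 5.10|×10⁻⁶/K = 1.60×10⁻⁶/K.
Mismatch strain = Δα·ΔT = 1.60×10⁻⁶ × 220.0 = 3.52×10⁻⁴.

3.52×10⁻⁴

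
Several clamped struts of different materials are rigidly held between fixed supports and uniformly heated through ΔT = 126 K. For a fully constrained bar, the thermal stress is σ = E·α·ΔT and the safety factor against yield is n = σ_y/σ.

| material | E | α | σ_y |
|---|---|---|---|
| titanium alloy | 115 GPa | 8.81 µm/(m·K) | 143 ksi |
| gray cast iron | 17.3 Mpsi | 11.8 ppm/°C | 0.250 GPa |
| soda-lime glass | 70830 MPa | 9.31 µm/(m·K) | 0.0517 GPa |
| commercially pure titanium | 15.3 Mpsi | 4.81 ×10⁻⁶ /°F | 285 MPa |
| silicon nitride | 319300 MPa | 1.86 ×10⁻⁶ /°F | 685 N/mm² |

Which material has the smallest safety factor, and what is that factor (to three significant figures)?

soda-lime glass, n = 0.622

With everything in SI (GPa, ×10⁻⁶/K, MPa):
  titanium alloy: E = 115.0, α = 8.81, σ_y = 986.0 → σ = 128 MPa, n = 7.72
  gray cast iron: E = 119.3, α = 11.8, σ_y = 250.0 → σ = 177 MPa, n = 1.41
  soda-lime glass: E = 70.83, α = 9.31, σ_y = 51.70 → σ = 83.1 MPa, n = 0.622
  commercially pure titanium: E = 105.5, α = 8.66, σ_y = 285.0 → σ = 115 MPa, n = 2.48
  silicon nitride: E = 319.3, α = 3.35, σ_y = 685.0 → σ = 135 MPa, n = 5.09
Soda-lime glass has the lowest safety factor, n = 0.622.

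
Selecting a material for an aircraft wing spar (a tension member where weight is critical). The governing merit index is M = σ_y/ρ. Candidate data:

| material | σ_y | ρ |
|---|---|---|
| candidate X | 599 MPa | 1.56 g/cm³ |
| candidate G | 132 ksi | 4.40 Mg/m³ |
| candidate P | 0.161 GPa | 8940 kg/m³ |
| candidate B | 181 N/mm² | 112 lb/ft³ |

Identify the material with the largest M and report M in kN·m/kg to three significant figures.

After converting to SI:
  candidate X: σ_y = 599.0 MPa, ρ = 1560 kg/m³
  candidate G: σ_y = 910.1 MPa, ρ = 4400 kg/m³
  candidate P: σ_y = 161.0 MPa, ρ = 8940 kg/m³
  candidate B: σ_y = 181.0 MPa, ρ = 1794 kg/m³
  candidate X: M = 384 kN·m/kg
  candidate G: M = 207 kN·m/kg
  candidate B: M = 101 kN·m/kg
  candidate P: M = 18.0 kN·m/kg
The maximum is for candidate X.

candidate X, M = 384 kN·m/kg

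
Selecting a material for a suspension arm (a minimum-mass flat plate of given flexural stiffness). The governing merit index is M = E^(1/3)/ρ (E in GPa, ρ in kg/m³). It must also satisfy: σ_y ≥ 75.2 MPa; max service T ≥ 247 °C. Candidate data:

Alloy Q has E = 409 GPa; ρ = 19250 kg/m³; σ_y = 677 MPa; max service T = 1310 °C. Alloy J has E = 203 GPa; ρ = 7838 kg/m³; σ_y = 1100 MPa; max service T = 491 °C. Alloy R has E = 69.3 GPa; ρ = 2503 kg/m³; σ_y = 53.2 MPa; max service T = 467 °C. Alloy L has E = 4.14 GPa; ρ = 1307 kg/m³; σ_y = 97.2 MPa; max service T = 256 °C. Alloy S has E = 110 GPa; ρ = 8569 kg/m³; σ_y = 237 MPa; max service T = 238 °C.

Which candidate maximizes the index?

Screen on constraints: σ_y ≥ 75.2 MPa; max service T ≥ 247 °C. Survivors: alloy Q, alloy J, alloy L.
Computing M directly (units already consistent):
  alloy L: M = 1.23×10⁻³
  alloy J: M = 0.750×10⁻³
  alloy Q: M = 0.386×10⁻³
Alloy L ranks first.

alloy L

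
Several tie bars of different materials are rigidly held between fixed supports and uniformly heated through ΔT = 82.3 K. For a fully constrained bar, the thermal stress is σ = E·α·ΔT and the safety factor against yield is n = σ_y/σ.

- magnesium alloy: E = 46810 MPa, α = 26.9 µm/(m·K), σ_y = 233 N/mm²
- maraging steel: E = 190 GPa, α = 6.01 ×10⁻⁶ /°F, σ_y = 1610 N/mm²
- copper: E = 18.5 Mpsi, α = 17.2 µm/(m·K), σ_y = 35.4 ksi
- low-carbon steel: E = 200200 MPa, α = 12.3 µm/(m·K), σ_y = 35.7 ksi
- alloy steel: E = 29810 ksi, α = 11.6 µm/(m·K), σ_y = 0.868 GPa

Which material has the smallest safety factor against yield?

low-carbon steel

Converting E to GPa, α to ×10⁻⁶/K, σ_y to MPa, then σ and n for each:
  magnesium alloy: E = 46.81, α = 26.9, σ_y = 233.0 → σ = 104 MPa, n = 2.25
  maraging steel: E = 190.0, α = 10.8, σ_y = 1610 → σ = 169 MPa, n = 9.52
  copper: E = 127.6, α = 17.2, σ_y = 244.1 → σ = 181 MPa, n = 1.35
  low-carbon steel: E = 200.2, α = 12.3, σ_y = 246.1 → σ = 203 MPa, n = 1.21
  alloy steel: E = 205.5, α = 11.6, σ_y = 868.0 → σ = 196 MPa, n = 4.42
Low-carbon steel has the lowest safety factor, n = 1.21.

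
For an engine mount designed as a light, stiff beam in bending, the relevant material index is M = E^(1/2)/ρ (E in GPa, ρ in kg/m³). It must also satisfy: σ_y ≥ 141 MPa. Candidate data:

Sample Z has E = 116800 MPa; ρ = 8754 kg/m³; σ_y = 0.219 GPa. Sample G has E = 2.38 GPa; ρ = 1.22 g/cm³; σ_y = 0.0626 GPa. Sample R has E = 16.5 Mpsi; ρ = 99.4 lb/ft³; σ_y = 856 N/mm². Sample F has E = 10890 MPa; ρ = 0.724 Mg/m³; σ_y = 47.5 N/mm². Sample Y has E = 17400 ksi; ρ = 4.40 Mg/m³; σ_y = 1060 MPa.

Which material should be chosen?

Screen on constraints: σ_y ≥ 141 MPa. Survivors: sample Z, sample R, sample Y.
In SI units:
  sample Z: E = 116.8 GPa, ρ = 8754 kg/m³
  sample R: E = 113.8 GPa, ρ = 1592 kg/m³
  sample Y: E = 120.0 GPa, ρ = 4400 kg/m³
  sample R: M = 6.70×10⁻³
  sample Y: M = 2.49×10⁻³
  sample Z: M = 1.23×10⁻³
Sample R ranks first.

sample R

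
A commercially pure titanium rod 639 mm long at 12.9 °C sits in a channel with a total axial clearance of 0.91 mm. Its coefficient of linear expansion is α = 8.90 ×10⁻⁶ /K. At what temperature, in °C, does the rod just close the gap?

173 °C

α·L₀·ΔT = 0.91 mm ⇒ ΔT = 0.91 / (8.90×10⁻⁶ × 639.0) = 160.0 K.
T = 12.9 + 160.0 = 172.9 °C.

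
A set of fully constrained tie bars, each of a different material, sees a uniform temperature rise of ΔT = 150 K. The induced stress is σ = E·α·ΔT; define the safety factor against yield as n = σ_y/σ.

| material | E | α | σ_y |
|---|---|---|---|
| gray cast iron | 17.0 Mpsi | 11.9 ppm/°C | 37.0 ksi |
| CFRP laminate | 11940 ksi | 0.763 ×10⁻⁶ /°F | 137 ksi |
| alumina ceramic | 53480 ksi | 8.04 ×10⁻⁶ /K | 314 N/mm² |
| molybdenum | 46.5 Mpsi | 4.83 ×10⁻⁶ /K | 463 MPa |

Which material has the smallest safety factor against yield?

alumina ceramic

Converting E to GPa, α to ×10⁻⁶/K, σ_y to MPa, then σ and n for each:
  gray cast iron: E = 117.2, α = 11.9, σ_y = 255.1 → σ = 209 MPa, n = 1.22
  CFRP laminate: E = 82.32, α = 1.37, σ_y = 944.6 → σ = 17.0 MPa, n = 55.7
  alumina ceramic: E = 368.7, α = 8.04, σ_y = 314.0 → σ = 445 MPa, n = 0.706
  molybdenum: E = 320.6, α = 4.83, σ_y = 463.0 → σ = 232 MPa, n = 1.99
Smallest n: alumina ceramic with n = 0.706.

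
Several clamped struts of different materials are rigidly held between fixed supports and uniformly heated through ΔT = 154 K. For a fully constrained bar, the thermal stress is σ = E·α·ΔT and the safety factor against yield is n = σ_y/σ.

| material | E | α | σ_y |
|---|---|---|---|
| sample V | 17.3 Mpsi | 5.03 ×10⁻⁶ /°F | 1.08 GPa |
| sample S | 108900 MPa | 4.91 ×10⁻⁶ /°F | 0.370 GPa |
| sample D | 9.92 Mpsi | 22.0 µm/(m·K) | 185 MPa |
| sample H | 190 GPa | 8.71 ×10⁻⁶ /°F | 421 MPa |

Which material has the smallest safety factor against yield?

Per material, after unit conversion:
  sample V: E = 119.3, α = 9.05, σ_y = 1080 → σ = 166 MPa, n = 6.49
  sample S: E = 108.9, α = 8.84, σ_y = 370.0 → σ = 148 MPa, n = 2.50
  sample D: E = 68.40, α = 22.0, σ_y = 185.0 → σ = 232 MPa, n = 0.798
  sample H: E = 190.0, α = 15.7, σ_y = 421.0 → σ = 459 MPa, n = 0.918
Smallest n: sample D with n = 0.798.

sample D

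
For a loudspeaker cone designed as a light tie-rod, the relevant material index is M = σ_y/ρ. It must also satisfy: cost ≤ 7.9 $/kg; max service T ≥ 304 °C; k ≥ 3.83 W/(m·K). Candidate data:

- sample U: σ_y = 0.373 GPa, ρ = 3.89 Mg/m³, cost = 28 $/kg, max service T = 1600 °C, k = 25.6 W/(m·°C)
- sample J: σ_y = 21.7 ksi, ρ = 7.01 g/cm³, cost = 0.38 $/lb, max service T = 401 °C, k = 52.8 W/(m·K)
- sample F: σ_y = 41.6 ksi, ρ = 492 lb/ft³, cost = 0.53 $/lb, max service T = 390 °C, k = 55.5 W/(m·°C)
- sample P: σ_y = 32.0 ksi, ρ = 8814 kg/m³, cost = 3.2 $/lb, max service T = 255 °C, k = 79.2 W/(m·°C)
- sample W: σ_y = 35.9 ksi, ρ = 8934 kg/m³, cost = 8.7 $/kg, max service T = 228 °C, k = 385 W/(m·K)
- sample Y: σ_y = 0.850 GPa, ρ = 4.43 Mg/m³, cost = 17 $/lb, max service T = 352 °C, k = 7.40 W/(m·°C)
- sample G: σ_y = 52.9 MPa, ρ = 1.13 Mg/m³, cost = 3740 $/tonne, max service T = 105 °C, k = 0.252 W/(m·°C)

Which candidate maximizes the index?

sample F

Screen on constraints: cost ≤ 7.9 $/kg; max service T ≥ 304 °C; k ≥ 3.83 W/(m·K). Survivors: sample J, sample F.
Putting every candidate on a common basis:
  sample J: σ_y = 149.6 MPa, ρ = 7010 kg/m³
  sample F: σ_y = 286.8 MPa, ρ = 7881 kg/m³
  sample F: M = 36.4 kN·m/kg
  sample J: M = 21.3 kN·m/kg
Sample F ranks first.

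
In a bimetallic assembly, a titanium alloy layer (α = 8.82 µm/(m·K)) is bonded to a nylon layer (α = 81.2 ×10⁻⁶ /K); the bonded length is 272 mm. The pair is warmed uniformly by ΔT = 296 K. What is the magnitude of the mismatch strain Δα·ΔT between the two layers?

Δα = |8.82 − 81.2|×10⁻⁶/K = 72.4×10⁻⁶/K.
Mismatch strain = Δα·ΔT = 72.4×10⁻⁶ × 296.0 = 0.0214.

0.0214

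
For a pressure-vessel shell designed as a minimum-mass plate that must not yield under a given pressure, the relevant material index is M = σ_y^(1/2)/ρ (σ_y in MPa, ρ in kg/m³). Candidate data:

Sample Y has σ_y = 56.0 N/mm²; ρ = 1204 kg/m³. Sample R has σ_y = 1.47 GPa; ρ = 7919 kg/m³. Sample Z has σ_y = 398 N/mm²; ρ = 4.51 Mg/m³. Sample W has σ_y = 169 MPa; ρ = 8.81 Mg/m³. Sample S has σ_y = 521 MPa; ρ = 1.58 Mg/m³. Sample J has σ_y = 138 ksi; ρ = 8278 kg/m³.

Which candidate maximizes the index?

Normalizing units and computing the index:
  sample Y: σ_y = 56.00 MPa, ρ = 1204 kg/m³
  sample R: σ_y = 1470 MPa, ρ = 7919 kg/m³
  sample Z: σ_y = 398.0 MPa, ρ = 4510 kg/m³
  sample W: σ_y = 169.0 MPa, ρ = 8810 kg/m³
  sample S: σ_y = 521.0 MPa, ρ = 1580 kg/m³
  sample J: σ_y = 951.5 MPa, ρ = 8278 kg/m³
  sample S: M = 14.4×10⁻³
  sample Y: M = 6.22×10⁻³
  sample R: M = 4.84×10⁻³
  sample Z: M = 4.42×10⁻³
  sample J: M = 3.73×10⁻³
  sample W: M = 1.48×10⁻³
Highest index: sample S.

sample S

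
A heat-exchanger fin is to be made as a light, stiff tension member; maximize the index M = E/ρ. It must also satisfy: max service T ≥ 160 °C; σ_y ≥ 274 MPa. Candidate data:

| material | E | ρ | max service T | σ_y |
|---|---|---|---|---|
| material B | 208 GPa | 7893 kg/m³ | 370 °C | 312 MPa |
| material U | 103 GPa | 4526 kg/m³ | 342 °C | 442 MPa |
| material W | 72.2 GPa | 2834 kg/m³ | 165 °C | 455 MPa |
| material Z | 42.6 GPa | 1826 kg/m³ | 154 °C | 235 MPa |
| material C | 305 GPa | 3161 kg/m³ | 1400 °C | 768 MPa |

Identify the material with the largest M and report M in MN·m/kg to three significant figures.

Screen on constraints: max service T ≥ 160 °C; σ_y ≥ 274 MPa. Survivors: material B, material U, material W, material C.
Computing M directly (units already consistent):
  material C: M = 96.5 MN·m/kg
  material B: M = 26.4 MN·m/kg
  material W: M = 25.5 MN·m/kg
  material U: M = 22.8 MN·m/kg
Material C has the largest M.

material C, M = 96.5 MN·m/kg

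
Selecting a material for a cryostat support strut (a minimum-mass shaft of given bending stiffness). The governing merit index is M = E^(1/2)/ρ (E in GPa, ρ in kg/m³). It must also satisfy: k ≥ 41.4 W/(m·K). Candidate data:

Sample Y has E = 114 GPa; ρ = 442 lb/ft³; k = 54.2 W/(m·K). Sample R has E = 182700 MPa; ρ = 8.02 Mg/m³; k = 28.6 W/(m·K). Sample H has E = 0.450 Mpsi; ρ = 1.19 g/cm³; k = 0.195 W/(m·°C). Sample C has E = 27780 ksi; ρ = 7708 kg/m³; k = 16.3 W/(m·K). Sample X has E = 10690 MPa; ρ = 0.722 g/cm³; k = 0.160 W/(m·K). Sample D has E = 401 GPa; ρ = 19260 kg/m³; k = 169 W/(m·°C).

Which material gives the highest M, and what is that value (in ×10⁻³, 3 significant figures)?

sample Y, M = 1.51×10⁻³

Screen on constraints: k ≥ 41.4 W/(m·K). Survivors: sample Y, sample D.
In SI units:
  sample Y: E = 114.0 GPa, ρ = 7080 kg/m³
  sample D: E = 401.0 GPa, ρ = 19260 kg/m³
  sample Y: M = 1.51×10⁻³
  sample D: M = 1.04×10⁻³
Highest index: sample Y.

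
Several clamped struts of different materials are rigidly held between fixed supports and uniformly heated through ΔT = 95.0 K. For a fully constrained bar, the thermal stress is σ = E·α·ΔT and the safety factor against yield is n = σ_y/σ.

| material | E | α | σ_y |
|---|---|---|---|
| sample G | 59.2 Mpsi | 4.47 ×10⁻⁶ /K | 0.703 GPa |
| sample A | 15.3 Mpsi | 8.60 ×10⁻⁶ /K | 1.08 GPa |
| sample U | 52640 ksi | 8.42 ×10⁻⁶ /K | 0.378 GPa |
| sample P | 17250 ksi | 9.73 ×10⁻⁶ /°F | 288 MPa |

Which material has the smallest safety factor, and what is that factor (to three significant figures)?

With everything in SI (GPa, ×10⁻⁶/K, MPa):
  sample G: E = 408.2, α = 4.47, σ_y = 703.0 → σ = 173 MPa, n = 4.06
  sample A: E = 105.5, α = 8.60, σ_y = 1080 → σ = 86.2 MPa, n = 12.5
  sample U: E = 362.9, α = 8.42, σ_y = 378.0 → σ = 290 MPa, n = 1.30
  sample P: E = 118.9, α = 17.5, σ_y = 288.0 → σ = 198 MPa, n = 1.46
Smallest n: sample U with n = 1.30.

sample U, n = 1.30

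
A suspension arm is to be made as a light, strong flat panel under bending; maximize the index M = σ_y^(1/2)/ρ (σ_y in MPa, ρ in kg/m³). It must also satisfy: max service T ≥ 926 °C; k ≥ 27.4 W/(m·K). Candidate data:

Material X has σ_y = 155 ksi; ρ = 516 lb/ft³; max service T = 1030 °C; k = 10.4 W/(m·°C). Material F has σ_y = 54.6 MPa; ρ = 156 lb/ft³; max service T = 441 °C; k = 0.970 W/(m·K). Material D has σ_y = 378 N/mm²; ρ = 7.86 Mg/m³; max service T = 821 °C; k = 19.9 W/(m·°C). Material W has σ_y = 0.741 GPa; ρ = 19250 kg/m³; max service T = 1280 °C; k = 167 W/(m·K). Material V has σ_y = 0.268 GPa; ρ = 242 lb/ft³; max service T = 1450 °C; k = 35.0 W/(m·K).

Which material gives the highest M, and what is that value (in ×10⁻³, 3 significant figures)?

Screen on constraints: max service T ≥ 926 °C; k ≥ 27.4 W/(m·K). Survivors: material W, material V.
Putting every candidate on a common basis:
  material W: σ_y = 741.0 MPa, ρ = 19250 kg/m³
  material V: σ_y = 268.0 MPa, ρ = 3876 kg/m³
  material V: M = 4.22×10⁻³
  material W: M = 1.41×10⁻³
Material V ranks first.

material V, M = 4.22×10⁻³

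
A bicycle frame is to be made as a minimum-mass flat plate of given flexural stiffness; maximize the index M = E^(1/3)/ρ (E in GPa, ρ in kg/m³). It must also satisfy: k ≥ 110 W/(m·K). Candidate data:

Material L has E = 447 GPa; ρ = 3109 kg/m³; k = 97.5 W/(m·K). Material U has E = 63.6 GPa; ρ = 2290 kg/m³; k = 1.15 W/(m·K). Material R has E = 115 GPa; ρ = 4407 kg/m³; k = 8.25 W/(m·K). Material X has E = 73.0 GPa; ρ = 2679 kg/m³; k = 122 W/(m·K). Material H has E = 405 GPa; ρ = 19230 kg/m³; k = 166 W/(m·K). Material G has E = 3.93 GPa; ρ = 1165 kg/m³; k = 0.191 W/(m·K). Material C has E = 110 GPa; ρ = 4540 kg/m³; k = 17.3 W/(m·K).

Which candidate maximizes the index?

material X

Screen on constraints: k ≥ 110 W/(m·K). Survivors: material X, material H.
Evaluate M for each candidate:
  material X: M = 1.56×10⁻³
  material H: M = 0.385×10⁻³
Material X has the largest M.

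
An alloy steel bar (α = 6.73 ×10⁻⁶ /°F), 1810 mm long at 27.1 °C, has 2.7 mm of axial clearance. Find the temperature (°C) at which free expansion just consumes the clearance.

150 °C

α = 6.73×10⁻⁶/°F × 9/5 = 12.1×10⁻⁶/K.
α·L₀·ΔT = 2.7 mm ⇒ ΔT = 2.7 / (12.1×10⁻⁶ × 1810.0) = 123.1 K.
T = 27.1 + 123.1 = 150.2 °C.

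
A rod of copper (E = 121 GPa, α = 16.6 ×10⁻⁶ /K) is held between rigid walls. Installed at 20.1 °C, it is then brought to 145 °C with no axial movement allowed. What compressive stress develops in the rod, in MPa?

ΔT = 124.9 K. Constrained thermal stress σ = E·α·ΔT = 121.0×10³ MPa × 16.6×10⁻⁶ × 124.9 = 251 MPa (compressive).

251 MPa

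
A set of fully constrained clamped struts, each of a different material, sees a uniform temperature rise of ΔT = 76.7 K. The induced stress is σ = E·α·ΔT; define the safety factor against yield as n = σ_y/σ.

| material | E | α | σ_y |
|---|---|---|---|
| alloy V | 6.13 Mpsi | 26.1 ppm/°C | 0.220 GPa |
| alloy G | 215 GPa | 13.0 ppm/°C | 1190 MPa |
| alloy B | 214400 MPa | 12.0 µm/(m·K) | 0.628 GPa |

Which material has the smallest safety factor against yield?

In consistent units (E in GPa, α in ×10⁻⁶/K, σ_y in MPa):
  alloy V: E = 42.26, α = 26.1, σ_y = 220.0 → σ = 84.6 MPa, n = 2.60
  alloy G: E = 215.0, α = 13.0, σ_y = 1190 → σ = 214 MPa, n = 5.55
  alloy B: E = 214.4, α = 12.0, σ_y = 628.0 → σ = 197 MPa, n = 3.18
Smallest n: alloy V with n = 2.60.

alloy V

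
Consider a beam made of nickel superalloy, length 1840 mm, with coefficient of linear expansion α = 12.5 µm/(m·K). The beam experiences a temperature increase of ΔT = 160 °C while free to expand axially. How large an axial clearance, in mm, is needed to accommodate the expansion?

3.68 mm

ΔL = α·L₀·ΔT = 12.5×10⁻⁶ × 1840 mm × 160.0 K = 3.68 mm.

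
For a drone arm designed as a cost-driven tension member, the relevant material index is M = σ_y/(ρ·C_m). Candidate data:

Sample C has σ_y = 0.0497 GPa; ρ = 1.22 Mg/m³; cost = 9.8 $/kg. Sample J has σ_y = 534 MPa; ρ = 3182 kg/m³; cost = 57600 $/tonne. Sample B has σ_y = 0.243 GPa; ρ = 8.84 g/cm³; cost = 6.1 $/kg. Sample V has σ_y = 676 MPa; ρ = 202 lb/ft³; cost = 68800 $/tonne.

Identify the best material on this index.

Putting every candidate on a common basis:
  sample C: σ_y = 49.70 MPa, ρ = 1220 kg/m³, cost = 9.800 $/kg
  sample J: σ_y = 534.0 MPa, ρ = 3182 kg/m³, cost = 57.60 $/kg
  sample B: σ_y = 243.0 MPa, ρ = 8840 kg/m³, cost = 6.100 $/kg
  sample V: σ_y = 676.0 MPa, ρ = 3236 kg/m³, cost = 68.80 $/kg
  sample B: M = 4.51 kN·m per $
  sample C: M = 4.16 kN·m per $
  sample V: M = 3.04 kN·m per $
  sample J: M = 2.91 kN·m per $
Sample B has the largest M.

sample B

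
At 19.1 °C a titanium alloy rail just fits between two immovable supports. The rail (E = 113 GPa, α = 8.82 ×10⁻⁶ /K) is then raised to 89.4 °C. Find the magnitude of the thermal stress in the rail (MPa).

70.1 MPa

ΔT = 70.30 K. Constrained thermal stress σ = E·α·ΔT = 113.0×10³ MPa × 8.82×10⁻⁶ × 70.30 = 70.1 MPa (compressive).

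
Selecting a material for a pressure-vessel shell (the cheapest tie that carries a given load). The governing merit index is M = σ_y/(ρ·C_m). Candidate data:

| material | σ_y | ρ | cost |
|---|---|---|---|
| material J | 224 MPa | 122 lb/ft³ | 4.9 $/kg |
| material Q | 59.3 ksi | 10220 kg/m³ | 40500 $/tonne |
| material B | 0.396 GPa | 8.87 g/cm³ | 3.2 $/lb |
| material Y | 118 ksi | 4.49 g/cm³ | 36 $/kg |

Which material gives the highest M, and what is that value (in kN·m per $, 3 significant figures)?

material J, M = 23.4 kN·m per $

Normalizing units and computing the index:
  material J: σ_y = 224.0 MPa, ρ = 1954 kg/m³, cost = 4.900 $/kg
  material Q: σ_y = 408.9 MPa, ρ = 10220 kg/m³, cost = 40.50 $/kg
  material B: σ_y = 396.0 MPa, ρ = 8870 kg/m³, cost = 7.055 $/kg
  material Y: σ_y = 813.6 MPa, ρ = 4490 kg/m³, cost = 36.00 $/kg
  material J: M = 23.4 kN·m per $
  material B: M = 6.33 kN·m per $
  material Y: M = 5.03 kN·m per $
  material Q: M = 0.988 kN·m per $
The maximum is for material J.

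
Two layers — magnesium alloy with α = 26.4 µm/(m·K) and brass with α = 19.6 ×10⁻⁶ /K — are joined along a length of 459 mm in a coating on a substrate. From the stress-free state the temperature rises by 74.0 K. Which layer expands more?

α(magnesium alloy) = 26.4×10⁻⁶/K vs α(brass) = 19.6×10⁻⁶/K.
Higher α expands more for the same ΔT: magnesium alloy.

magnesium alloy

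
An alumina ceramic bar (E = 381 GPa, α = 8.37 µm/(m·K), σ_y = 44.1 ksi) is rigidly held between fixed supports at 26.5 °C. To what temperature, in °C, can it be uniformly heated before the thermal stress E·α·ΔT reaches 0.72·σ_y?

95.1 °C

σ_y = 44.1 ksi = 304.1 MPa.
E·α·ΔT = 218.9 MPa ⇒ ΔT = 218.9 / (381.0×10³ × 8.37×10⁻⁶) = 68.65 K.
T = 26.5 + 68.65 = 95.15 °C.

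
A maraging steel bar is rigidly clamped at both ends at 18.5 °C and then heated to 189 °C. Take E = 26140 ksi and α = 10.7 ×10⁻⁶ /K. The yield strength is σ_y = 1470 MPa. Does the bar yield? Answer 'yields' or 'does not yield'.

E = 26140 ksi = 180.2 GPa.
ΔT = 170.5 K. Constrained thermal stress σ = E·α·ΔT = 180.2×10³ MPa × 10.7×10⁻⁶ × 170.5 = 329 MPa (compressive).
Compare to σ_y = 1470 MPa: σ < σ_y, so it does not yield.

does not yield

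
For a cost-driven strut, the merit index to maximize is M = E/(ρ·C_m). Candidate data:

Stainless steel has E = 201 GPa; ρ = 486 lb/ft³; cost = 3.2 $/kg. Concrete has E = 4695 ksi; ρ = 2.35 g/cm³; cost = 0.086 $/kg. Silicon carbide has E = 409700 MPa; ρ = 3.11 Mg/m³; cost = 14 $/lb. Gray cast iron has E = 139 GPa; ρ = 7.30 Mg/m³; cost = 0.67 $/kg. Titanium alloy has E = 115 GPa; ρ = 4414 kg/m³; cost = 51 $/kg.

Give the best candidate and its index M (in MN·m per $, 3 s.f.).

concrete, M = 160 MN·m per $

Putting every candidate on a common basis:
  stainless steel: E = 201.0 GPa, ρ = 7785 kg/m³, cost = 3.200 $/kg
  concrete: E = 32.37 GPa, ρ = 2350 kg/m³, cost = 0.08600 $/kg
  silicon carbide: E = 409.7 GPa, ρ = 3110 kg/m³, cost = 30.86 $/kg
  gray cast iron: E = 139.0 GPa, ρ = 7300 kg/m³, cost = 0.6700 $/kg
  titanium alloy: E = 115.0 GPa, ρ = 4414 kg/m³, cost = 51.00 $/kg
  concrete: M = 160 MN·m per $
  gray cast iron: M = 28.4 MN·m per $
  stainless steel: M = 8.07 MN·m per $
  silicon carbide: M = 4.27 MN·m per $
  titanium alloy: M = 0.511 MN·m per $
Highest index: concrete.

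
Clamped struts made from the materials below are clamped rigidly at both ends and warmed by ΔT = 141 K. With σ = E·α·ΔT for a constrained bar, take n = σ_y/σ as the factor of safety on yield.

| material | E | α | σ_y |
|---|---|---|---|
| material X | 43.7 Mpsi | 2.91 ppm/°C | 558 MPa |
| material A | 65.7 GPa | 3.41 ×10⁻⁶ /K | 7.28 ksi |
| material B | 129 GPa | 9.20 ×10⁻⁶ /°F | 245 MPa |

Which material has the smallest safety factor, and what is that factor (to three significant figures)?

With everything in SI (GPa, ×10⁻⁶/K, MPa):
  material X: E = 301.3, α = 2.91, σ_y = 558.0 → σ = 124 MPa, n = 4.51
  material A: E = 65.70, α = 3.41, σ_y = 50.19 → σ = 31.6 MPa, n = 1.59
  material B: E = 129.0, α = 16.6, σ_y = 245.0 → σ = 301 MPa, n = 0.813
Material B has the lowest safety factor, n = 0.813.

material B, n = 0.813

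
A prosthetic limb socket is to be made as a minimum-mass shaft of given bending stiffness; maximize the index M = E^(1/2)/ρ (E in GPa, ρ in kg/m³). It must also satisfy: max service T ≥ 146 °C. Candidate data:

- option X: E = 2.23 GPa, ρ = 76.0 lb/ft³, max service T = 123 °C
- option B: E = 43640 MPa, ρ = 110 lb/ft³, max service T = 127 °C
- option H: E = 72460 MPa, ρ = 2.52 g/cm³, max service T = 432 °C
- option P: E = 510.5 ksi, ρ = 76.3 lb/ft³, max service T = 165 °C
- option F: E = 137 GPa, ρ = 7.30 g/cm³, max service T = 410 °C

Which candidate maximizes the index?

option H

Screen on constraints: max service T ≥ 146 °C. Survivors: option H, option P, option F.
Convert each candidate to consistent units, then evaluate M:
  option H: E = 72.46 GPa, ρ = 2520 kg/m³
  option P: E = 3.520 GPa, ρ = 1222 kg/m³
  option F: E = 137.0 GPa, ρ = 7300 kg/m³
  option H: M = 3.38×10⁻³
  option F: M = 1.60×10⁻³
  option P: M = 1.54×10⁻³
Option H ranks first.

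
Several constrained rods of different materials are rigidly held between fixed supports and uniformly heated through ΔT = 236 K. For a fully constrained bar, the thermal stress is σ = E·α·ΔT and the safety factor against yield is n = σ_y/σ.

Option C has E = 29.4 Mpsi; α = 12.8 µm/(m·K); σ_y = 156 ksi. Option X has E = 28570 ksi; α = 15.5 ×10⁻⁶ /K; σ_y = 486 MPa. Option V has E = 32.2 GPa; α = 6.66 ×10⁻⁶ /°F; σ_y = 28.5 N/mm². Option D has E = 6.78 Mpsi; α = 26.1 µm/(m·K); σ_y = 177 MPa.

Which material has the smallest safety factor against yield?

option V

Per material, after unit conversion:
  option C: E = 202.7, α = 12.8, σ_y = 1076 → σ = 612 MPa, n = 1.76
  option X: E = 197.0, α = 15.5, σ_y = 486.0 → σ = 721 MPa, n = 0.674
  option V: E = 32.20, α = 12.0, σ_y = 28.50 → σ = 91.1 MPa, n = 0.313
  option D: E = 46.75, α = 26.1, σ_y = 177.0 → σ = 288 MPa, n = 0.615
Smallest n: option V with n = 0.313.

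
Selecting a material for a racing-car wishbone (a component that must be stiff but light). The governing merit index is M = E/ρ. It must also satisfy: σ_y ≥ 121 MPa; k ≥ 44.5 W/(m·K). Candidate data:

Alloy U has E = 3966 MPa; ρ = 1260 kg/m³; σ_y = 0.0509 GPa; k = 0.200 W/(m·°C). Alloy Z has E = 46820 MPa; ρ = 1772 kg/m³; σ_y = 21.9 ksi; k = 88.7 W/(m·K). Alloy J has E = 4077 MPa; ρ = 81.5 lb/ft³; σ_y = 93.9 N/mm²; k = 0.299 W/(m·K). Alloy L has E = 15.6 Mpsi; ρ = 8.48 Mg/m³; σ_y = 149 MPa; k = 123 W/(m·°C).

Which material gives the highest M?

Screen on constraints: σ_y ≥ 121 MPa; k ≥ 44.5 W/(m·K). Survivors: alloy Z, alloy L.
Normalizing units and computing the index:
  alloy Z: E = 46.82 GPa, ρ = 1772 kg/m³
  alloy L: E = 107.6 GPa, ρ = 8480 kg/m³
  alloy Z: M = 26.4 MN·m/kg
  alloy L: M = 12.7 MN·m/kg
Alloy Z ranks first.

alloy Z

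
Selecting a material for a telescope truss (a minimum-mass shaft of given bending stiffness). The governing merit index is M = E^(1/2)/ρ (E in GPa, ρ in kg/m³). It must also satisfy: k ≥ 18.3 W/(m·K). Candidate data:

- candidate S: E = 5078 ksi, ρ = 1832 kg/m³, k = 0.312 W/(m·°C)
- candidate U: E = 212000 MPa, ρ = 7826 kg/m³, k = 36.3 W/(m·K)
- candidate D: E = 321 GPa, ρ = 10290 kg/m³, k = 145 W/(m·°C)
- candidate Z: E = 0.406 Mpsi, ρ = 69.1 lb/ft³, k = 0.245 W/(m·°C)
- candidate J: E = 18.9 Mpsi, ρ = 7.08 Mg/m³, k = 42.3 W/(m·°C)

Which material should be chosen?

Screen on constraints: k ≥ 18.3 W/(m·K). Survivors: candidate U, candidate D, candidate J.
Convert each candidate to consistent units, then evaluate M:
  candidate U: E = 212.0 GPa, ρ = 7826 kg/m³
  candidate D: E = 321.0 GPa, ρ = 10290 kg/m³
  candidate J: E = 130.3 GPa, ρ = 7080 kg/m³
  candidate U: M = 1.86×10⁻³
  candidate D: M = 1.74×10⁻³
  candidate J: M = 1.61×10⁻³
Candidate U ranks first.

candidate U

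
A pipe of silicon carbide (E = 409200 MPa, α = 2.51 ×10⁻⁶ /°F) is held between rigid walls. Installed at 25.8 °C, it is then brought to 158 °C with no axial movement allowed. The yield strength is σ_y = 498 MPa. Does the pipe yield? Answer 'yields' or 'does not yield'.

E = 409200 MPa = 409.2 GPa.
α = 2.51×10⁻⁶/°F × 9/5 = 4.52×10⁻⁶/K.
ΔT = 132.2 K. Constrained thermal stress σ = E·α·ΔT = 409.2×10³ MPa × 4.52×10⁻⁶ × 132.2 = 244 MPa (compressive).
Compare to σ_y = 498 MPa: σ < σ_y, so it does not yield.

does not yield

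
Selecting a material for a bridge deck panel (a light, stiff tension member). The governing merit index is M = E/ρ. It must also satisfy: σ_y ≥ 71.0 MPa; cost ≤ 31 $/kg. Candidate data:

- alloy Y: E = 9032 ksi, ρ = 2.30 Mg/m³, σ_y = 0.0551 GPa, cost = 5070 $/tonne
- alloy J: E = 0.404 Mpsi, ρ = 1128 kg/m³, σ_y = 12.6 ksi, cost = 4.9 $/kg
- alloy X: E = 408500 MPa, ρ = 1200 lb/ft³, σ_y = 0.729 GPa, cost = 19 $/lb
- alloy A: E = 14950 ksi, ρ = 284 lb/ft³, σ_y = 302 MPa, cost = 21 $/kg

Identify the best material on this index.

alloy A

Screen on constraints: σ_y ≥ 71.0 MPa; cost ≤ 31 $/kg. Survivors: alloy J, alloy A.
Putting every candidate on a common basis:
  alloy J: E = 2.785 GPa, ρ = 1128 kg/m³
  alloy A: E = 103.1 GPa, ρ = 4549 kg/m³
  alloy A: M = 22.7 MN·m/kg
  alloy J: M = 2.47 MN·m/kg
Highest index: alloy A.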